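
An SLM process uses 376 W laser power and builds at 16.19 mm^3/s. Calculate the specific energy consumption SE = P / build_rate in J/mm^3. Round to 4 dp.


SE = 376 / 16.19 = 23.2242 J/mm^3


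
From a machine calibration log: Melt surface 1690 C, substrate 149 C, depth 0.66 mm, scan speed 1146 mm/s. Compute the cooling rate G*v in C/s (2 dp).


G = (1690-149)/0.66 = 2334.84848485 C/mm
CR = 2334.84848485 * 1146 = 2675736.36 C/s


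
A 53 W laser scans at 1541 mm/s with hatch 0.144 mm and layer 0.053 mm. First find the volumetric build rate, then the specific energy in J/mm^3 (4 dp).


Build rate = 1541 * 0.144 * 0.053 = 11.760912 mm^3/s
SE = 53 / 11.760912 = 4.5065 J/mm^3


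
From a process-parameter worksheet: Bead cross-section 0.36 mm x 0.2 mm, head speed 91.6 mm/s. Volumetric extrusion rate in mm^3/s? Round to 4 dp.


Rate = 0.36 * 0.2 * 91.6 = 6.5952 mm^3/s


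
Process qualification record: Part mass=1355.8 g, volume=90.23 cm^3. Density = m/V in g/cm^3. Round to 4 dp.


rho = 1355.8 / 90.23 = 15.026 g/cm^3


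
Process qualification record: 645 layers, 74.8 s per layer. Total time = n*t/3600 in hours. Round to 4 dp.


t = 645 * 74.8 / 3600 = 13.4017 hrs


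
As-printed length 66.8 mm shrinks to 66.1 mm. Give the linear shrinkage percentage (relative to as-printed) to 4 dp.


Shrinkage = ((66.8-66.1)/66.8)*100 = 1.0479 %


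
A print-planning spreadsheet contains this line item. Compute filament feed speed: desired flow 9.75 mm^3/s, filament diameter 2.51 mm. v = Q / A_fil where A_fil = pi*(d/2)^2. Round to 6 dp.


A = pi*(2.51/2)^2 = 4.948087
v = 9.75 / 4.948087 = 1.970458 mm/s


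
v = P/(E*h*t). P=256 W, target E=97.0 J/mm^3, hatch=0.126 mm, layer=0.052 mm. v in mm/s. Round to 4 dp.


v = 256 / (97.0*0.126*0.052) = 402.8045 mm/s


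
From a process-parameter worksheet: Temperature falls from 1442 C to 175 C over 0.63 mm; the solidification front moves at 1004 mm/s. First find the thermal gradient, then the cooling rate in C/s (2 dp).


G = (1442-175)/0.63 = 2011.11111111 C/mm
CR = 2011.11111111 * 1004 = 2019155.56 C/s


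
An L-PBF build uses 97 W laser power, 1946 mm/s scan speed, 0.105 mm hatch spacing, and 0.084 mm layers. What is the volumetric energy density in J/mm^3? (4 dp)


E = 97 / (1946*0.105*0.084) = 5.6515 J/mm^3


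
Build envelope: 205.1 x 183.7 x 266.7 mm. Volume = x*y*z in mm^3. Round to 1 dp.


V = 205.1 * 183.7 * 266.7 = 10048421.2 mm^3


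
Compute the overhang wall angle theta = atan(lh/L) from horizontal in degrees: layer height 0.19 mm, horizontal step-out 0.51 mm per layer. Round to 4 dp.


angle = atan(0.19/0.51) = 20.4328 degrees


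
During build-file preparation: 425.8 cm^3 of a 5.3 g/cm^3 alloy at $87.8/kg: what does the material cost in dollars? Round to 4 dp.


Mass = 425.8*5.3/1000 = 2.25674 kg
Cost = 2.25674 * 87.8 = 198.1418 $


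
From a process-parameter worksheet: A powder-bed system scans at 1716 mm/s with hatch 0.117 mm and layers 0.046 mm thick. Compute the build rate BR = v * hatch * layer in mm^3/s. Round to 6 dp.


Rate = 1716 * 0.117 * 0.046 = 9.235512 mm^3/s


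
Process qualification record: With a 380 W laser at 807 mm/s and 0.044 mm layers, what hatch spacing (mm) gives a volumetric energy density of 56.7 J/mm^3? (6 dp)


h = 380 / (56.7*807*0.044) = 0.188745 mm


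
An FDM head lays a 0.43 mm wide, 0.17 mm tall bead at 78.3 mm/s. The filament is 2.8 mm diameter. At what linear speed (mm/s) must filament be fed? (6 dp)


Q = 0.43 * 0.17 * 78.3 = 5.72373 mm^3/s
A_fil = pi*(2.8/2)^2 = 6.1575216 mm^2
v_feed = 5.72373 / 6.1575216 = 0.929551 mm/s


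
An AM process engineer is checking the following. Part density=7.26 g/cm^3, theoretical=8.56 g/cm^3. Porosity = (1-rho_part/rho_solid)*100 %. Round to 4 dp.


Porosity = (1-7.26/8.56)*100 = 15.1869 %


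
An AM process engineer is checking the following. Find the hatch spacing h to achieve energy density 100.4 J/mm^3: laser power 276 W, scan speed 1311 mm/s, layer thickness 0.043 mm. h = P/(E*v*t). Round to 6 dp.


h = 276 / (100.4*1311*0.043) = 0.048765 mm


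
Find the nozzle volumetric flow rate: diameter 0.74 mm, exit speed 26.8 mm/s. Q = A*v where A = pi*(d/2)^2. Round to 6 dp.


A = pi*(0.74/2)^2 = 0.43008403 mm^2
Q = 0.43008403 * 26.8 = 11.526252 mm^3/s


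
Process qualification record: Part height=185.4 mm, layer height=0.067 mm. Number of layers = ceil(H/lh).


Layers = ceil(185.4/0.067) = 2768


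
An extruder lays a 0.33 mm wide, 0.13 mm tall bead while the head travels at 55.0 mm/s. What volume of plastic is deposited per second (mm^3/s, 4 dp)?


Rate = 0.33 * 0.13 * 55.0 = 2.3595 mm^3/s


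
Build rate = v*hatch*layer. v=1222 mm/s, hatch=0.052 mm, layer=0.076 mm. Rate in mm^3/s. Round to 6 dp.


Rate = 1222 * 0.052 * 0.076 = 4.829344 mm^3/s


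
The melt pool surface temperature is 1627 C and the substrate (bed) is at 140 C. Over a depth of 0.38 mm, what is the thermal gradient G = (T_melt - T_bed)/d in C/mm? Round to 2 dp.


G = (1627-140)/0.38 = 3913.16 C/mm


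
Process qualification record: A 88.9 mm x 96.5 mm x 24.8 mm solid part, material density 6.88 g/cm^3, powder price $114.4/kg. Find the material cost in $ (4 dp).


V = 88.9 * 96.5 * 24.8 = 212755.48 mm^3 = 212.75548 cm^3
Mass = 212.75548 * 6.88 / 1000 = 1.4637577 kg
Cost = 1.4637577 * 114.4 = 167.4539 $


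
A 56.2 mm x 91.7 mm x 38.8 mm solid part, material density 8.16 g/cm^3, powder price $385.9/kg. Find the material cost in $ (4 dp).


V = 56.2 * 91.7 * 38.8 = 199957.352 mm^3 = 199.957352 cm^3
Mass = 199.957352 * 8.16 / 1000 = 1.63165199 kg
Cost = 1.63165199 * 385.9 = 629.6545 $


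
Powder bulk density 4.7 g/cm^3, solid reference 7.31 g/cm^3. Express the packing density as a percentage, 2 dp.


Packing = (4.7/7.31)*100 = 64.3 %


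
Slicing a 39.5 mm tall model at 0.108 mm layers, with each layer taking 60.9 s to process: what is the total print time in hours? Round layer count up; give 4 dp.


Layers = ceil(39.5/0.108) = 366
t = 366 * 60.9 / 3600 = 6.1915 hrs


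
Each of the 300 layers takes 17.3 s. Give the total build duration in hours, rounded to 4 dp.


t = 300 * 17.3 / 3600 = 1.4417 hrs


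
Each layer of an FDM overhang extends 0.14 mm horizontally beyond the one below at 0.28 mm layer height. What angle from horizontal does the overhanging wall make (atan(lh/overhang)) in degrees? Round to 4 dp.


angle = atan(0.28/0.14) = 63.4349 degrees


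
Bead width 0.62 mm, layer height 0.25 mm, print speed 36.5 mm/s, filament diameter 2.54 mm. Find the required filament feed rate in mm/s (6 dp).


Q = 0.62 * 0.25 * 36.5 = 5.6575 mm^3/s
A_fil = pi*(2.54/2)^2 = 5.06707479 mm^2
v_feed = 5.6575 / 5.06707479 = 1.116522 mm/s


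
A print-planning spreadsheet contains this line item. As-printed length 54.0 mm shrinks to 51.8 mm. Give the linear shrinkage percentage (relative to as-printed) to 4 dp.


Shrinkage = ((54.0-51.8)/54.0)*100 = 4.0741 %


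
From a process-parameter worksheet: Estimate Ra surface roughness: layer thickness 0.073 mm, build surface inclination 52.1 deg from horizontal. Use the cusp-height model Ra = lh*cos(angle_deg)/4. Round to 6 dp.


Ra = 0.073 * cos(52.1) / 4 = 0.011211 mm


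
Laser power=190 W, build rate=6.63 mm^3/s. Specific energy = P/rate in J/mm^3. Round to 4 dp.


SE = 190 / 6.63 = 28.6576 J/mm^3


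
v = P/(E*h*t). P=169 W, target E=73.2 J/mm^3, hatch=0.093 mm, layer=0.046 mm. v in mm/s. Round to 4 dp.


v = 169 / (73.2*0.093*0.046) = 539.6782 mm/s


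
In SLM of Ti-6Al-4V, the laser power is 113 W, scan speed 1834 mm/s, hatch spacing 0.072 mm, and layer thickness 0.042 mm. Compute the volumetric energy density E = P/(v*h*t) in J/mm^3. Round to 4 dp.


E = 113 / (1834*0.072*0.042) = 20.375 J/mm^3


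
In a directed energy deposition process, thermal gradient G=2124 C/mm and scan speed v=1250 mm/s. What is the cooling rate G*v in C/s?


CR = 2124 * 1250 = 2655000 C/s


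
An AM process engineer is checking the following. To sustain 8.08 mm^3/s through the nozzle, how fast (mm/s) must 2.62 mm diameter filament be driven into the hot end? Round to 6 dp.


A = pi*(2.62/2)^2 = 5.391287
v = 8.08 / 5.391287 = 1.498714 mm/s


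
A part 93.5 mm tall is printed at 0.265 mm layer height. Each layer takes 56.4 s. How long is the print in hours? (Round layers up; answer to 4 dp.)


Layers = ceil(93.5/0.265) = 353
t = 353 * 56.4 / 3600 = 5.5303 hrs


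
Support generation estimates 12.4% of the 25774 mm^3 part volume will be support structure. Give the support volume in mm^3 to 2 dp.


V_support = 25774 * 0.124 = 3195.98 mm^3


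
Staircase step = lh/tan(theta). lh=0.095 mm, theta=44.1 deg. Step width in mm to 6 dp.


step = 0.095 / tan(44.1) = 0.098032 mm


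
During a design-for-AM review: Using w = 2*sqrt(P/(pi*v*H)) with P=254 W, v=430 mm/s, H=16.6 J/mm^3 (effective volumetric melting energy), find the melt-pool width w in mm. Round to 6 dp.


w = 2*sqrt(254/(pi*430*16.6)) = 0.212855 mm


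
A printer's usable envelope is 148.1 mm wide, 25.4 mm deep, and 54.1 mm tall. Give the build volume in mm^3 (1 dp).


V = 148.1 * 25.4 * 54.1 = 203510.1 mm^3


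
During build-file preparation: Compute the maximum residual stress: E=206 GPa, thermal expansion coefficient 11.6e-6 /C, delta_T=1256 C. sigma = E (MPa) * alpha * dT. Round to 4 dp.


sigma = 206*1000 * 11.6e-6 * 1256 = 3001.3376 MPa


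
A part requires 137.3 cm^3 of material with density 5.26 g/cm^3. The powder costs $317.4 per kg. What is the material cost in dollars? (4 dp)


Mass = 137.3*5.26/1000 = 0.722198 kg
Cost = 0.722198 * 317.4 = 229.2256 $


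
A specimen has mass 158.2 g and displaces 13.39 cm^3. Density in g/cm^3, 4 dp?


rho = 158.2 / 13.39 = 11.8148 g/cm^3


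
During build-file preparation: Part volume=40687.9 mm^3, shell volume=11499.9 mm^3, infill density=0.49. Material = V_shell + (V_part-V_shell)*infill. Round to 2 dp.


V_infill = (40687.9 - 11499.9) * 0.49 = 14302.12
V_total = 11499.9 + 14302.12 = 25802.02 mm^3


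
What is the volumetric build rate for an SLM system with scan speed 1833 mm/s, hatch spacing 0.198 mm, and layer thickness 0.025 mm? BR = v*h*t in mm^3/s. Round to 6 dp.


Rate = 1833 * 0.198 * 0.025 = 9.07335 mm^3/s


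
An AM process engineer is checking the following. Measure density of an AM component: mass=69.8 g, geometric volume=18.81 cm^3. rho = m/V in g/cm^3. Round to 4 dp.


rho = 69.8 / 18.81 = 3.7108 g/cm^3


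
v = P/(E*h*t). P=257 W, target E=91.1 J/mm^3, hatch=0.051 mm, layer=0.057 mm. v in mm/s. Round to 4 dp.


v = 257 / (91.1*0.051*0.057) = 970.4423 mm/s


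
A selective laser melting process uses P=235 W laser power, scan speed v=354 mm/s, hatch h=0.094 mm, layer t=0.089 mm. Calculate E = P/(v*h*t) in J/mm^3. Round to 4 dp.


E = 235 / (354*0.094*0.089) = 79.35 J/mm^3


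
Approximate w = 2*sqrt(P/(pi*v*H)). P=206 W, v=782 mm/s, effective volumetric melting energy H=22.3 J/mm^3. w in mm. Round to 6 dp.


w = 2*sqrt(206/(pi*782*22.3)) = 0.12264 mm


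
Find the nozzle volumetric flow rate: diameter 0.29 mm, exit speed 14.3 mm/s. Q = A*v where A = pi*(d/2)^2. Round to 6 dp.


A = pi*(0.29/2)^2 = 0.06605199 mm^2
Q = 0.06605199 * 14.3 = 0.944543 mm^3/s


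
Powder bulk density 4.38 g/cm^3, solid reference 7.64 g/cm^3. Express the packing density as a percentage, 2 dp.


Packing = (4.38/7.64)*100 = 57.33 %


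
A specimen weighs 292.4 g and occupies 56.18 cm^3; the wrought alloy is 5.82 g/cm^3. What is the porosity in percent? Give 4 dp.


rho_part = 292.4 / 56.18 = 5.20469918 g/cm^3
Porosity = (1 - 5.20469918/5.82)*100 = 10.5722 %


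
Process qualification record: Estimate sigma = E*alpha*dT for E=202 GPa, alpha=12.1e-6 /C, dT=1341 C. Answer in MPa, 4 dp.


sigma = 202*1000 * 12.1e-6 * 1341 = 3277.6722 MPa


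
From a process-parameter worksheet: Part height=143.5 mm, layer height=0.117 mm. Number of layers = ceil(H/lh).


Layers = ceil(143.5/0.117) = 1227


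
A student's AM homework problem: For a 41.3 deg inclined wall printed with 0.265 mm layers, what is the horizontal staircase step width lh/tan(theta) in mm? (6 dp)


step = 0.265 / tan(41.3) = 0.301643 mm


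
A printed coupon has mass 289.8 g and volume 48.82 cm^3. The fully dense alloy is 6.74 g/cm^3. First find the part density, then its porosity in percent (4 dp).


rho_part = 289.8 / 48.82 = 5.93609177 g/cm^3
Porosity = (1 - 5.93609177/6.74)*100 = 11.9274 %


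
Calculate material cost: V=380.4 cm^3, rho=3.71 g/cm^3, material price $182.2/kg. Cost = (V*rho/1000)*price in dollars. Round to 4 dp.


Mass = 380.4*3.71/1000 = 1.411284 kg
Cost = 1.411284 * 182.2 = 257.1359 $


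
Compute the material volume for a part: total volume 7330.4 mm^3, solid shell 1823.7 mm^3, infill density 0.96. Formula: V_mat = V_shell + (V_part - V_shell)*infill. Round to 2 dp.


V_infill = (7330.4 - 1823.7) * 0.96 = 5286.43
V_total = 1823.7 + 5286.43 = 7110.13 mm^3


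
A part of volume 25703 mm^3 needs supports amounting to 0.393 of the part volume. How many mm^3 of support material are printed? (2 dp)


V_support = 25703 * 0.393 = 10101.28 mm^3


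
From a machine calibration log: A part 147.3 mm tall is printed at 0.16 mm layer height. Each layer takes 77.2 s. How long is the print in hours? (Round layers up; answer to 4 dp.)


Layers = ceil(147.3/0.16) = 921
t = 921 * 77.2 / 3600 = 19.7503 hrs


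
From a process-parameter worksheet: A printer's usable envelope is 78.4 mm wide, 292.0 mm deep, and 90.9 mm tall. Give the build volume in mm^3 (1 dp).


V = 78.4 * 292.0 * 90.9 = 2080955.5 mm^3


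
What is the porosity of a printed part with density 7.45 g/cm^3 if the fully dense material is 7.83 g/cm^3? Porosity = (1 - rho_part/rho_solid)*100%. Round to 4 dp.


Porosity = (1-7.45/7.83)*100 = 4.8531 %


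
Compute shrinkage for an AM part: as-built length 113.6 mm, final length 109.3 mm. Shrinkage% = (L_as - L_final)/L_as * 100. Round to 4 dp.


Shrinkage = ((113.6-109.3)/113.6)*100 = 3.7852 %


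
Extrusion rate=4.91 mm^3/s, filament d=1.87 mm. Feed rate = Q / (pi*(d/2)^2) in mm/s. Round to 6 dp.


A = pi*(1.87/2)^2 = 2.746459
v = 4.91 / 2.746459 = 1.787757 mm/s


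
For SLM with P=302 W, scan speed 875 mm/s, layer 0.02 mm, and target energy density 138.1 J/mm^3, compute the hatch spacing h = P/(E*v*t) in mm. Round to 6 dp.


h = 302 / (138.1*875*0.02) = 0.124961 mm


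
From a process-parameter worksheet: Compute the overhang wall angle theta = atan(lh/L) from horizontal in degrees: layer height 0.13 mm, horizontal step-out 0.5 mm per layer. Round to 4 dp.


angle = atan(0.13/0.5) = 14.5742 degrees


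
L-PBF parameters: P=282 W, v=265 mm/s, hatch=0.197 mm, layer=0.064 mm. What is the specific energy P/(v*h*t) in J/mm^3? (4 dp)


Build rate = 265 * 0.197 * 0.064 = 3.34112 mm^3/s
SE = 282 / 3.34112 = 84.4028 J/mm^3


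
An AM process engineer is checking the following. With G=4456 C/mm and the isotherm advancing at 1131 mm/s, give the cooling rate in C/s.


CR = 4456 * 1131 = 5039736 C/s


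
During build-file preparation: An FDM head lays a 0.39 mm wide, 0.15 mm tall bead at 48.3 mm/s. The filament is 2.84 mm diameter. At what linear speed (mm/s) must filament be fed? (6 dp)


Q = 0.39 * 0.15 * 48.3 = 2.82555 mm^3/s
A_fil = pi*(2.84/2)^2 = 6.33470743 mm^2
v_feed = 2.82555 / 6.33470743 = 0.446043 mm/s


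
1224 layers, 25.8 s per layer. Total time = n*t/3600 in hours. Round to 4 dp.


t = 1224 * 25.8 / 3600 = 8.772 hrs


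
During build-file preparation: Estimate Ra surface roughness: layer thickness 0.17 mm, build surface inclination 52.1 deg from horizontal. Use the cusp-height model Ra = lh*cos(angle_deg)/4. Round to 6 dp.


Ra = 0.17 * cos(52.1) / 4 = 0.026107 mm


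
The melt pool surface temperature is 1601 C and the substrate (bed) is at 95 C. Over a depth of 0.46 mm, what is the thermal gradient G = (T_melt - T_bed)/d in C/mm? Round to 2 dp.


G = (1601-95)/0.46 = 3273.91 C/mm


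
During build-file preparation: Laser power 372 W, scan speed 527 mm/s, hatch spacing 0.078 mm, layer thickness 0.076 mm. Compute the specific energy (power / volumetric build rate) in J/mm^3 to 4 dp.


Build rate = 527 * 0.078 * 0.076 = 3.124056 mm^3/s
SE = 372 / 3.124056 = 119.076 J/mm^3


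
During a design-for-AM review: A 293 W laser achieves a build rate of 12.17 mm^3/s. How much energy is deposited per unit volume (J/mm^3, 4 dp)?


SE = 293 / 12.17 = 24.0756 J/mm^3


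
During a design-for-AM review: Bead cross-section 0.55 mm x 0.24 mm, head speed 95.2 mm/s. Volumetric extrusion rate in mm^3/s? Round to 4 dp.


Rate = 0.55 * 0.24 * 95.2 = 12.5664 mm^3/s


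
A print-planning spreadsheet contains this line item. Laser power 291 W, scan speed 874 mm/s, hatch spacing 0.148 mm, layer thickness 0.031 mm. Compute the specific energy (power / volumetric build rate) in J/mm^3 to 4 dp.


Build rate = 874 * 0.148 * 0.031 = 4.009912 mm^3/s
SE = 291 / 4.009912 = 72.5702 J/mm^3


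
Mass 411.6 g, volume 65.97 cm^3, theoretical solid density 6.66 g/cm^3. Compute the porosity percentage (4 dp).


rho_part = 411.6 / 65.97 = 6.23919964 g/cm^3
Porosity = (1 - 6.23919964/6.66)*100 = 6.3183 %


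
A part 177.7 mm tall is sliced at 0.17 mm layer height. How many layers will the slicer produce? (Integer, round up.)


Layers = ceil(177.7/0.17) = 1046


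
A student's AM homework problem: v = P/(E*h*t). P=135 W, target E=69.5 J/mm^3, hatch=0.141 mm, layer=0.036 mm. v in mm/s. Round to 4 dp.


v = 135 / (69.5*0.141*0.036) = 382.6726 mm/s


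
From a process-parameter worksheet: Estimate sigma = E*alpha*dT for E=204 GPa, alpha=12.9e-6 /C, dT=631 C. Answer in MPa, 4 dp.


sigma = 204*1000 * 12.9e-6 * 631 = 1660.5396 MPa


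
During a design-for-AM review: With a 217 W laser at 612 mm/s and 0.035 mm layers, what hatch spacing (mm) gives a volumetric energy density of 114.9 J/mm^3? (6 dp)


h = 217 / (114.9*612*0.035) = 0.08817 mm


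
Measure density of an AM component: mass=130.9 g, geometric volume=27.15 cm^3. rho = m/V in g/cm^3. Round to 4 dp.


rho = 130.9 / 27.15 = 4.8214 g/cm^3


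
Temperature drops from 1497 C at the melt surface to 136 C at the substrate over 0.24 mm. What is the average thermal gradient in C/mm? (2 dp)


G = (1497-136)/0.24 = 5670.83 C/mm


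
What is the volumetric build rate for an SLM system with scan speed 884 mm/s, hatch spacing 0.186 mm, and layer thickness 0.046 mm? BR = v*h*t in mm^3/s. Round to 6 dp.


Rate = 884 * 0.186 * 0.046 = 7.563504 mm^3/s


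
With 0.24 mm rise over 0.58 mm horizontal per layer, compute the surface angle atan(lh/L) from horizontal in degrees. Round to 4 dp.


angle = atan(0.24/0.58) = 22.4794 degrees


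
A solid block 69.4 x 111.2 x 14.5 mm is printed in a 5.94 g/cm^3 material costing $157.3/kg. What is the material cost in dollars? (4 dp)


V = 69.4 * 111.2 * 14.5 = 111900.56 mm^3 = 111.90056 cm^3
Mass = 111.90056 * 5.94 / 1000 = 0.66468933 kg
Cost = 0.66468933 * 157.3 = 104.5556 $


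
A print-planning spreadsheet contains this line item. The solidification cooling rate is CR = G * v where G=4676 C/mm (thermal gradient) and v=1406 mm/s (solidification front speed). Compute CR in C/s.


CR = 4676 * 1406 = 6574456 C/s


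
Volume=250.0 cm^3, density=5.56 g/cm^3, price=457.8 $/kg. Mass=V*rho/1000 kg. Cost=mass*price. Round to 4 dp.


Mass = 250.0*5.56/1000 = 1.39 kg
Cost = 1.39 * 457.8 = 636.342 $


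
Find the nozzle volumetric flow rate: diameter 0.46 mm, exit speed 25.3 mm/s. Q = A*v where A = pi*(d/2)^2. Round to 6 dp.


A = pi*(0.46/2)^2 = 0.16619025 mm^2
Q = 0.16619025 * 25.3 = 4.204613 mm^3/s


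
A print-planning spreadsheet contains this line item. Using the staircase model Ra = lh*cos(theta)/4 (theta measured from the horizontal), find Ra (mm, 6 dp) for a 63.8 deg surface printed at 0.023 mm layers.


Ra = 0.023 * cos(63.8) / 4 = 0.002539 mm


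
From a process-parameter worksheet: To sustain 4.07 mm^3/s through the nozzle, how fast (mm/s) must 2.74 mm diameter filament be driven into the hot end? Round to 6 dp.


A = pi*(2.74/2)^2 = 5.896455
v = 4.07 / 5.896455 = 0.690245 mm/s


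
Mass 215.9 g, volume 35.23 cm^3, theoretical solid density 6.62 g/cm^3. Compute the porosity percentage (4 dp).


rho_part = 215.9 / 35.23 = 6.12829974 g/cm^3
Porosity = (1 - 6.12829974/6.62)*100 = 7.4275 %


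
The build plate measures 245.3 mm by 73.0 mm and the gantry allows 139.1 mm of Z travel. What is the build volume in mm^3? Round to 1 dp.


V = 245.3 * 73.0 * 139.1 = 2490849.8 mm^3


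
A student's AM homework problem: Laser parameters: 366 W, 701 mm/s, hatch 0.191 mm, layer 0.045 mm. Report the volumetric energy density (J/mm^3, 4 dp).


E = 366 / (701*0.191*0.045) = 60.7459 J/mm^3


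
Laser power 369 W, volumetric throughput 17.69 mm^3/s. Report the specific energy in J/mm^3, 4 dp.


SE = 369 / 17.69 = 20.8592 J/mm^3


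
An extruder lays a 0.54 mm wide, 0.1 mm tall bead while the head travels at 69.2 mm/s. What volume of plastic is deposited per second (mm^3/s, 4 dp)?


Rate = 0.54 * 0.1 * 69.2 = 3.7368 mm^3/s


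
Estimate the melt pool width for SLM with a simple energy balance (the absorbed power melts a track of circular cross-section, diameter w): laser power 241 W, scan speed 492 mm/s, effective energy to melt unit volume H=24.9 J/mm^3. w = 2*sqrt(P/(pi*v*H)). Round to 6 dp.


w = 2*sqrt(241/(pi*492*24.9)) = 0.158264 mm


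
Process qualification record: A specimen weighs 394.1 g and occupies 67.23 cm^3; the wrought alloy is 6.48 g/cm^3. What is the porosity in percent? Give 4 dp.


rho_part = 394.1 / 67.23 = 5.86196638 g/cm^3
Porosity = (1 - 5.86196638/6.48)*100 = 9.5376 %


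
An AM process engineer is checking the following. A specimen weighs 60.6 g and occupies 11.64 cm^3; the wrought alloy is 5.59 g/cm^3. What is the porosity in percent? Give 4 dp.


rho_part = 60.6 / 11.64 = 5.20618557 g/cm^3
Porosity = (1 - 5.20618557/5.59)*100 = 6.8661 %


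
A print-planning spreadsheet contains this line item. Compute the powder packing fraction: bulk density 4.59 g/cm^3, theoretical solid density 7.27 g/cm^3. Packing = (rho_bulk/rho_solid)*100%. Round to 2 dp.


Packing = (4.59/7.27)*100 = 63.14 %


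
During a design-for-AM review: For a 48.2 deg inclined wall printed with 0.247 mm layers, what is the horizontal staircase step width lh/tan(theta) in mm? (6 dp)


step = 0.247 / tan(48.2) = 0.220843 mm


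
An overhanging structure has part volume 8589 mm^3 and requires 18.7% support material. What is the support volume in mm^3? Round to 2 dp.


V_support = 8589 * 0.187 = 1606.14 mm^3


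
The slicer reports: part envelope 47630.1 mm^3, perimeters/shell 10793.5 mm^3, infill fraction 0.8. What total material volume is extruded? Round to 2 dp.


V_infill = (47630.1 - 10793.5) * 0.8 = 29469.28
V_total = 10793.5 + 29469.28 = 40262.78 mm^3


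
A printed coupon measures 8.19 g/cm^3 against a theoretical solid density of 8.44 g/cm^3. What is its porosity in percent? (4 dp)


Porosity = (1-8.19/8.44)*100 = 2.9621 %


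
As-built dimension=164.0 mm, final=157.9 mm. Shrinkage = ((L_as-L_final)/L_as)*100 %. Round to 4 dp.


Shrinkage = ((164.0-157.9)/164.0)*100 = 3.7195 %


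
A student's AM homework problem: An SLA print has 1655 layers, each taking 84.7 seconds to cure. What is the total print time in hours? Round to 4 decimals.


t = 1655 * 84.7 / 3600 = 38.9385 hrs


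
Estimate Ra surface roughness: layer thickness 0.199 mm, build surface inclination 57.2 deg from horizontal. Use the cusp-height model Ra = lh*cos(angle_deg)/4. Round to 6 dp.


Ra = 0.199 * cos(57.2) / 4 = 0.02695 mm


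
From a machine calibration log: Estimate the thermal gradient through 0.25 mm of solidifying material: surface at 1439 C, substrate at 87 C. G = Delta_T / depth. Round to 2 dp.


G = (1439-87)/0.25 = 5408.0 C/mm


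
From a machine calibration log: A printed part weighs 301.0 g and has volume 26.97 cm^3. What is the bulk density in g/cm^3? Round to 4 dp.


rho = 301.0 / 26.97 = 11.1605 g/cm^3


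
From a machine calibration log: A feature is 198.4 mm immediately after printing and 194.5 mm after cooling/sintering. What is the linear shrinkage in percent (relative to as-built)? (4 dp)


Shrinkage = ((198.4-194.5)/198.4)*100 = 1.9657 %


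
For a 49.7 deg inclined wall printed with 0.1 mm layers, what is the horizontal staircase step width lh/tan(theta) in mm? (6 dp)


step = 0.1 / tan(49.7) = 0.084806 mm


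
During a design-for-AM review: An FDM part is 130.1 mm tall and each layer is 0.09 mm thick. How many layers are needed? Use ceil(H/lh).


Layers = ceil(130.1/0.09) = 1446


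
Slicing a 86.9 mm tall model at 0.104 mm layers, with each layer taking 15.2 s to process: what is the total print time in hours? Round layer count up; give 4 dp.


Layers = ceil(86.9/0.104) = 836
t = 836 * 15.2 / 3600 = 3.5298 hrs


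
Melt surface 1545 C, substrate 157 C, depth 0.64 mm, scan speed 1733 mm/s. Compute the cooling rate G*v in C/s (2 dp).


G = (1545-157)/0.64 = 2168.75 C/mm
CR = 2168.75 * 1733 = 3758443.75 C/s


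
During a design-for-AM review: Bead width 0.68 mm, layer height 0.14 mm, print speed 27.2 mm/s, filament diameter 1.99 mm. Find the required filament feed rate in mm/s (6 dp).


Q = 0.68 * 0.14 * 27.2 = 2.58944 mm^3/s
A_fil = pi*(1.99/2)^2 = 3.11025527 mm^2
v_feed = 2.58944 / 3.11025527 = 0.832549 mm/s


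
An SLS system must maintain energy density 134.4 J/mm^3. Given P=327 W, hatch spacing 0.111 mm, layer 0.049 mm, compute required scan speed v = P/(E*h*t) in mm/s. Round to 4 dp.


v = 327 / (134.4*0.111*0.049) = 447.3314 mm/s


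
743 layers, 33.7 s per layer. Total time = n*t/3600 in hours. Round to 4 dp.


t = 743 * 33.7 / 3600 = 6.9553 hrs


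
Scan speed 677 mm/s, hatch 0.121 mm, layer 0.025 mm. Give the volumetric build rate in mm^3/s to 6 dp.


Rate = 677 * 0.121 * 0.025 = 2.047925 mm^3/s


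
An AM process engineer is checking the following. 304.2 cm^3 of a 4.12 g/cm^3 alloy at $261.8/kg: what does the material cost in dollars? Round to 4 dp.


Mass = 304.2*4.12/1000 = 1.253304 kg
Cost = 1.253304 * 261.8 = 328.115 $


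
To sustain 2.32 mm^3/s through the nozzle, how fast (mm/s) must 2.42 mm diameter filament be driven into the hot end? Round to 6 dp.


A = pi*(2.42/2)^2 = 4.599606
v = 2.32 / 4.599606 = 0.504391 mm/s


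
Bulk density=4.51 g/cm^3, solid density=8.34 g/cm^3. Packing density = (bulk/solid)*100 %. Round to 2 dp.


Packing = (4.51/8.34)*100 = 54.08 %


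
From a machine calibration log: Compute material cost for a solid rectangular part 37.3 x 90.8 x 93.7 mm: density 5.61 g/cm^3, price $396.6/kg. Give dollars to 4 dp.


V = 37.3 * 90.8 * 93.7 = 317346.908 mm^3 = 317.346908 cm^3
Mass = 317.346908 * 5.61 / 1000 = 1.78031615 kg
Cost = 1.78031615 * 396.6 = 706.0734 $


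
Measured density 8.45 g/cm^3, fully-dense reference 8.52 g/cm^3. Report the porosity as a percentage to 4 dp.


Porosity = (1-8.45/8.52)*100 = 0.8216 %


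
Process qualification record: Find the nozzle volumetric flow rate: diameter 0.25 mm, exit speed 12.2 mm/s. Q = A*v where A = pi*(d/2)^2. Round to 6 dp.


A = pi*(0.25/2)^2 = 0.04908739 mm^2
Q = 0.04908739 * 12.2 = 0.598866 mm^3/s


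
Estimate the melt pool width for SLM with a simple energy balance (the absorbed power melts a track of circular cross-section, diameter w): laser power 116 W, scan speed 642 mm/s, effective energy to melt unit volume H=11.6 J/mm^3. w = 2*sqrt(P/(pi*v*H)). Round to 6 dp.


w = 2*sqrt(116/(pi*642*11.6)) = 0.140828 mm


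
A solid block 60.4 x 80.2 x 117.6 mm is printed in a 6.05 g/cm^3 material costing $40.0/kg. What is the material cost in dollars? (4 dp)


V = 60.4 * 80.2 * 117.6 = 569663.808 mm^3 = 569.663808 cm^3
Mass = 569.663808 * 6.05 / 1000 = 3.44646604 kg
Cost = 3.44646604 * 40.0 = 137.8586 $


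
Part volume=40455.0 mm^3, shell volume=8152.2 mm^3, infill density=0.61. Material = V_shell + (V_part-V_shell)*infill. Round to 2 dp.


V_infill = (40455.0 - 8152.2) * 0.61 = 19704.71
V_total = 8152.2 + 19704.71 = 27856.91 mm^3


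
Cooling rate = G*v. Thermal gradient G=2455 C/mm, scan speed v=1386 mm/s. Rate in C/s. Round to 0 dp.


CR = 2455 * 1386 = 3402630 C/s


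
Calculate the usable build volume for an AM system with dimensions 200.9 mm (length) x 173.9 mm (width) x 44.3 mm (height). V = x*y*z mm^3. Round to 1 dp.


V = 200.9 * 173.9 * 44.3 = 1547687.4 mm^3


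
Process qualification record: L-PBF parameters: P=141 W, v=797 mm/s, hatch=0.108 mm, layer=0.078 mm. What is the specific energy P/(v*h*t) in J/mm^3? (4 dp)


Build rate = 797 * 0.108 * 0.078 = 6.713928 mm^3/s
SE = 141 / 6.713928 = 21.0011 J/mm^3


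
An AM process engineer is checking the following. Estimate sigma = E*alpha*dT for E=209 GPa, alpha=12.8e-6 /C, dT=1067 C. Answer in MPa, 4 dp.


sigma = 209*1000 * 12.8e-6 * 1067 = 2854.4384 MPa


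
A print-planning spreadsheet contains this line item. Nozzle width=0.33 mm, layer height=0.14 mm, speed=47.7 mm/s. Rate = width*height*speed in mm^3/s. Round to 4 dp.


Rate = 0.33 * 0.14 * 47.7 = 2.2037 mm^3/s


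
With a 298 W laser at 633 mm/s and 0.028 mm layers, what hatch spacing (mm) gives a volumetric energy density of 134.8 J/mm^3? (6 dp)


h = 298 / (134.8*633*0.028) = 0.124728 mm


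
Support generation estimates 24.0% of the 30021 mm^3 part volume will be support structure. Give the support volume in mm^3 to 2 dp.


V_support = 30021 * 0.24 = 7205.04 mm^3


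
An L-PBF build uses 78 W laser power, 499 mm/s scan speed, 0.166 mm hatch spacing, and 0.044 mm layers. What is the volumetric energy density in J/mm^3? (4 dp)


E = 78 / (499*0.166*0.044) = 21.401 J/mm^3


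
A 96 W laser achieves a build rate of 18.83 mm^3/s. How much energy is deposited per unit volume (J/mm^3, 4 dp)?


SE = 96 / 18.83 = 5.0982 J/mm^3


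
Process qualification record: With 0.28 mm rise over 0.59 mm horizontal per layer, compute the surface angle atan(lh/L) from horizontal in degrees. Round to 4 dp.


angle = atan(0.28/0.59) = 25.3879 degrees


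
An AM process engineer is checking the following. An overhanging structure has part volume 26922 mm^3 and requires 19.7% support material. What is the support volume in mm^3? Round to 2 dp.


V_support = 26922 * 0.197 = 5303.63 mm^3


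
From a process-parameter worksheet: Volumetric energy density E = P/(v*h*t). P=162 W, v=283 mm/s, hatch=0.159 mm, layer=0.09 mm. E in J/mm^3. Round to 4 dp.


E = 162 / (283*0.159*0.09) = 40.0027 J/mm^3


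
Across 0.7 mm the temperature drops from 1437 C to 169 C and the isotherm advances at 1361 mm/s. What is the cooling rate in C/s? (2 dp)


G = (1437-169)/0.7 = 1811.42857143 C/mm
CR = 1811.42857143 * 1361 = 2465354.29 C/s


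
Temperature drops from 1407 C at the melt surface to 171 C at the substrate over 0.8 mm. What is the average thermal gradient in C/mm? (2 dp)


G = (1407-171)/0.8 = 1545.0 C/mm


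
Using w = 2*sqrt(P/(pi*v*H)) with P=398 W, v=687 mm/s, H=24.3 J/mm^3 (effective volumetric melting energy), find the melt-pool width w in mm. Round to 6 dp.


w = 2*sqrt(398/(pi*687*24.3)) = 0.174227 mm


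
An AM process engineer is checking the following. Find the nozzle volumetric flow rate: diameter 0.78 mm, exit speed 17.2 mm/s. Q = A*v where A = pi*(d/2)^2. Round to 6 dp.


A = pi*(0.78/2)^2 = 0.47783624 mm^2
Q = 0.47783624 * 17.2 = 8.218783 mm^3/s


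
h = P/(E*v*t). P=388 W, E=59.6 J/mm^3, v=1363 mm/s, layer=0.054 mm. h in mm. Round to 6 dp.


h = 388 / (59.6*1363*0.054) = 0.08845 mm


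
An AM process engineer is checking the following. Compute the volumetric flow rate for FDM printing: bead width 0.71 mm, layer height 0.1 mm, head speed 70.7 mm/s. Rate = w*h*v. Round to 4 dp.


Rate = 0.71 * 0.1 * 70.7 = 5.0197 mm^3/s


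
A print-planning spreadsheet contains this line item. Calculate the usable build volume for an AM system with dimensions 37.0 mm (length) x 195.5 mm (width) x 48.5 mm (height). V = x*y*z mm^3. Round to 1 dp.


V = 37.0 * 195.5 * 48.5 = 350824.8 mm^3


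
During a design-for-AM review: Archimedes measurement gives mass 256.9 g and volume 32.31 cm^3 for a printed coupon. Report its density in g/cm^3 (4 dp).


rho = 256.9 / 32.31 = 7.9511 g/cm^3


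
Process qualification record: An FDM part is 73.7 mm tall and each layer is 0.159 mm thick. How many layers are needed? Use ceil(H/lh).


Layers = ceil(73.7/0.159) = 464


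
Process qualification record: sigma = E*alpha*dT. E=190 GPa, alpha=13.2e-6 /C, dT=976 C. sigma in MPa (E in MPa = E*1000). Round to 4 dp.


sigma = 190*1000 * 13.2e-6 * 976 = 2447.808 MPa


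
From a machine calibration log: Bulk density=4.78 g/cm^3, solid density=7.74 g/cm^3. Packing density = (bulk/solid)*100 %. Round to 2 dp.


Packing = (4.78/7.74)*100 = 61.76 %


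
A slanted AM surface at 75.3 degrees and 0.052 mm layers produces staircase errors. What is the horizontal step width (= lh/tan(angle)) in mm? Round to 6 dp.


step = 0.052 / tan(75.3) = 0.013642 mm


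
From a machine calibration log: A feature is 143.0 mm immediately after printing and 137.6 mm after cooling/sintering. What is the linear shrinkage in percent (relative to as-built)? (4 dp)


Shrinkage = ((143.0-137.6)/143.0)*100 = 3.7762 %


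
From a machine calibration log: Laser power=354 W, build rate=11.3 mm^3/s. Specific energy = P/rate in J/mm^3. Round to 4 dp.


SE = 354 / 11.3 = 31.3274 J/mm^3


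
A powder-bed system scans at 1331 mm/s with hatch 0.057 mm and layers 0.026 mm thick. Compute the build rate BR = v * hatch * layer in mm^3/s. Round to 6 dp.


Rate = 1331 * 0.057 * 0.026 = 1.972542 mm^3/s


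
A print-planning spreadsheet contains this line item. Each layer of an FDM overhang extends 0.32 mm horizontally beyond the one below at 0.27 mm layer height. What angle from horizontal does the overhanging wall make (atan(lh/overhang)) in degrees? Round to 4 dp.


angle = atan(0.27/0.32) = 40.156 degrees


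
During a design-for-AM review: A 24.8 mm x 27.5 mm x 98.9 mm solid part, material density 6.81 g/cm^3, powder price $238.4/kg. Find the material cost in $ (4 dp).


V = 24.8 * 27.5 * 98.9 = 67449.8 mm^3 = 67.4498 cm^3
Mass = 67.4498 * 6.81 / 1000 = 0.45933314 kg
Cost = 0.45933314 * 238.4 = 109.505 $


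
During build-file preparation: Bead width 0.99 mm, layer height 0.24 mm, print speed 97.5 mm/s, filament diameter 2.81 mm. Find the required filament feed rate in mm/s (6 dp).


Q = 0.99 * 0.24 * 97.5 = 23.166 mm^3/s
A_fil = pi*(2.81/2)^2 = 6.20158244 mm^2
v_feed = 23.166 / 6.20158244 = 3.735498 mm/s


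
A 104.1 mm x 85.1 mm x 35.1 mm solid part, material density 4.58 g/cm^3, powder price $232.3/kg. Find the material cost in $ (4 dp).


V = 104.1 * 85.1 * 35.1 = 310947.741 mm^3 = 310.947741 cm^3
Mass = 310.947741 * 4.58 / 1000 = 1.42414065 kg
Cost = 1.42414065 * 232.3 = 330.8279 $


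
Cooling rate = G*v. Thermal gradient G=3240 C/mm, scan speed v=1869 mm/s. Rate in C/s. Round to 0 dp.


CR = 3240 * 1869 = 6055560 C/s


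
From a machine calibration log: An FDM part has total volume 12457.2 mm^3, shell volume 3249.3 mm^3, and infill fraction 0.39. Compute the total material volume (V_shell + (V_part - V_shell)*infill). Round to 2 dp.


V_infill = (12457.2 - 3249.3) * 0.39 = 3591.08
V_total = 3249.3 + 3591.08 = 6840.38 mm^3


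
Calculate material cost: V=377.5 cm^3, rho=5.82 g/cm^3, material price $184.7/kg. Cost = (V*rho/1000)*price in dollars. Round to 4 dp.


Mass = 377.5*5.82/1000 = 2.19705 kg
Cost = 2.19705 * 184.7 = 405.7951 $


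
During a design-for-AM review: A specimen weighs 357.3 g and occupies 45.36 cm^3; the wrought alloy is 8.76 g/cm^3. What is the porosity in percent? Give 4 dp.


rho_part = 357.3 / 45.36 = 7.87698413 g/cm^3
Porosity = (1 - 7.87698413/8.76)*100 = 10.0801 %


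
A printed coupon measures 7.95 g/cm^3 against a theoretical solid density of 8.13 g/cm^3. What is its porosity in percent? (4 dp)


Porosity = (1-7.95/8.13)*100 = 2.214 %


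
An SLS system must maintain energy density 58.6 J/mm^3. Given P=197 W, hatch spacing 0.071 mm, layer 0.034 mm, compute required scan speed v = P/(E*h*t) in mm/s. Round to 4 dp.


v = 197 / (58.6*0.071*0.034) = 1392.6159 mm/s


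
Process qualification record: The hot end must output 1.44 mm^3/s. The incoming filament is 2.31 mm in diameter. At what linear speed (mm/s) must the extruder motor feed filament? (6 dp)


A = pi*(2.31/2)^2 = 4.190963
v = 1.44 / 4.190963 = 0.343596 mm/s


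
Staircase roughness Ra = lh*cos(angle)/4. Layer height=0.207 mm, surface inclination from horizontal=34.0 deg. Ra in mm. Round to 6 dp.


Ra = 0.207 * cos(34.0) / 4 = 0.042903 mm


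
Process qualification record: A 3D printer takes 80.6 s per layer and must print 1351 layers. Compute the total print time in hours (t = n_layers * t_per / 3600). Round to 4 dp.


t = 1351 * 80.6 / 3600 = 30.2474 hrs


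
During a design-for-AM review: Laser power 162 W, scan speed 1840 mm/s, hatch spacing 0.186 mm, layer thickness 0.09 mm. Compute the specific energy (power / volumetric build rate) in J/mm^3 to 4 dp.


Build rate = 1840 * 0.186 * 0.09 = 30.8016 mm^3/s
SE = 162 / 30.8016 = 5.2595 J/mm^3


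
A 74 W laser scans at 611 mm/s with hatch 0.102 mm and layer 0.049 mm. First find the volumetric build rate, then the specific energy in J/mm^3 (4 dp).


Build rate = 611 * 0.102 * 0.049 = 3.053778 mm^3/s
SE = 74 / 3.053778 = 24.2323 J/mm^3


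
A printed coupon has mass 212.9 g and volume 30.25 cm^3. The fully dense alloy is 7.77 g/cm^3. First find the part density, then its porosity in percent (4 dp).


rho_part = 212.9 / 30.25 = 7.03801653 g/cm^3
Porosity = (1 - 7.03801653/7.77)*100 = 9.4206 %


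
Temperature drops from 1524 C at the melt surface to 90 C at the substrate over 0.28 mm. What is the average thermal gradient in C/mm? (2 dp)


G = (1524-90)/0.28 = 5121.43 C/mm


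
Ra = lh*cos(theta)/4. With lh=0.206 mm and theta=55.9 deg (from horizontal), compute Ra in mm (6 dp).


Ra = 0.206 * cos(55.9) / 4 = 0.028873 mm


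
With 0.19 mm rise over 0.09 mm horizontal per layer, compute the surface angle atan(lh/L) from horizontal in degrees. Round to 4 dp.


angle = atan(0.19/0.09) = 64.6538 degrees


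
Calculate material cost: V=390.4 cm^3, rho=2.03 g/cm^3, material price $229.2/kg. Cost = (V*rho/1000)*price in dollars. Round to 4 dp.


Mass = 390.4*2.03/1000 = 0.792512 kg
Cost = 0.792512 * 229.2 = 181.6438 $


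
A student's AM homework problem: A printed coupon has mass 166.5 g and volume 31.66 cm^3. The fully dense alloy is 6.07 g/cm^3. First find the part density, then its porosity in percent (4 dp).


rho_part = 166.5 / 31.66 = 5.2590019 g/cm^3
Porosity = (1 - 5.2590019/6.07)*100 = 13.3608 %


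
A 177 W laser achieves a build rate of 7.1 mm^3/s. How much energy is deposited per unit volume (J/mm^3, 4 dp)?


SE = 177 / 7.1 = 24.9296 J/mm^3


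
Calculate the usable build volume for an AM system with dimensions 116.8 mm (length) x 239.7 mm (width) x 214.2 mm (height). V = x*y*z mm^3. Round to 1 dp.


V = 116.8 * 239.7 * 214.2 = 5996948.8 mm^3


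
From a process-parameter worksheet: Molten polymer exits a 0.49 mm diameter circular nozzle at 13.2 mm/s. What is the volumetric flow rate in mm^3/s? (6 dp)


A = pi*(0.49/2)^2 = 0.1885741 mm^2
Q = 0.1885741 * 13.2 = 2.489178 mm^3/s
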